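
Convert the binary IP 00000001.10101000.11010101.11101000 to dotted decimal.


00000001 = 1
10101000 = 168
11010101 = 213
11101000 = 232
IP: 1.168.213.232


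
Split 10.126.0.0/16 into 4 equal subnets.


New prefix = 16 + 2 = 18
Each subnet has 16384 addresses
  10.126.0.0/18
  10.126.64.0/18
  10.126.128.0/18
  10.126.192.0/18
Subnets: 10.126.0.0/18, 10.126.64.0/18, 10.126.128.0/18, 10.126.192.0/18


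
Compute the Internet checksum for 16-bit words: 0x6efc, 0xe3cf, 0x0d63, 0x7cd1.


Sum all words (with carry folding):
+ 0x6efc = 0x6efc
+ 0xe3cf = 0x52cc
+ 0x0d63 = 0x602f
+ 0x7cd1 = 0xdd00
One's complement: ~0xdd00
Checksum = 0x22ff


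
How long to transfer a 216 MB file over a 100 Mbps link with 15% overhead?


Effective throughput = 100 * (1 - 15/100) = 85 Mbps
File size in Mb = 216 * 8 = 1728 Mb
Time = 1728 / 85
Time = 20.3294 seconds


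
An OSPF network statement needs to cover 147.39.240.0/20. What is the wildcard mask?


Subnet mask: 255.255.240.0
Wildcard = 255.255.255.255 - subnet mask
255 - 255 = 0
255 - 255 = 0
255 - 240 = 15
255 - 0 = 255
Wildcard: 0.0.15.255


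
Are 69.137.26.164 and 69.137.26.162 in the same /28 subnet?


Mask: 255.255.255.240
69.137.26.164 AND mask = 69.137.26.160
69.137.26.162 AND mask = 69.137.26.160
Yes, same subnet (69.137.26.160)


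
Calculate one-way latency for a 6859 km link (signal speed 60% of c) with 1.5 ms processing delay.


Speed = 0.6 * 3e5 km/s = 180000 km/s
Propagation delay = 6859 / 180000 = 0.0381 s = 38.1056 ms
Processing delay = 1.5 ms
Total one-way latency = 39.6056 ms


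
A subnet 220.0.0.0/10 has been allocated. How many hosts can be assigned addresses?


Host bits = 32 - 10 = 22
Total addresses = 2^22 = 4194304
Usable = total - 2 (network and broadcast)
Usable hosts: 4194302


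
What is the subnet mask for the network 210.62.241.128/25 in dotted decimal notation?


/25 means 25 network bits, 7 host bits
Binary: 11111111111111111111111110000000
Mask: 255.255.255.128


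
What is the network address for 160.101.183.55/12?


IP:   10100000.01100101.10110111.00110111
Mask: 11111111.11110000.00000000.00000000
AND operation:
Net:  10100000.01100000.00000000.00000000
Network: 160.96.0.0/12


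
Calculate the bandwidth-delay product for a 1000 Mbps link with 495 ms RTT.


BDP = bandwidth * RTT
= 1000 Mbps * 495 ms
= 1000 * 1e6 * 495 / 1000 bits
= 495000000 bits
= 61875000 bytes
= 60424.8047 KB
BDP = 495000000 bits (61875000 bytes)


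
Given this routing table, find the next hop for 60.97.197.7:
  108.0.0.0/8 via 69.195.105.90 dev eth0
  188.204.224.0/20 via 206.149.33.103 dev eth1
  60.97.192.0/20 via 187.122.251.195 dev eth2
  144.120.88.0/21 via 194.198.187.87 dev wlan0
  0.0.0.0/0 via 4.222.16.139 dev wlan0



Longest prefix match for 60.97.197.7:
  /8 108.0.0.0: no
  /20 188.204.224.0: no
  /20 60.97.192.0: MATCH
  /21 144.120.88.0: no
  /0 0.0.0.0: MATCH
Selected: next-hop 187.122.251.195 via eth2 (matched /20)


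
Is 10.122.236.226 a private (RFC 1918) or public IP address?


RFC 1918 private ranges:
  10.0.0.0/8 (10.0.0.0 - 10.255.255.255)
  172.16.0.0/12 (172.16.0.0 - 172.31.255.255)
  192.168.0.0/16 (192.168.0.0 - 192.168.255.255)
Private (in 10.0.0.0/8)


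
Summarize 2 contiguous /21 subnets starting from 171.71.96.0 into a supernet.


Original prefix: /21
Number of subnets: 2 = 2^1
New prefix = 21 - 1 = 20
Supernet: 171.71.96.0/20


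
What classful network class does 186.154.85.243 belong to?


First octet: 186
Binary: 10111010
10xxxxxx -> Class B (128-191)
Class B, default mask 255.255.0.0 (/16)


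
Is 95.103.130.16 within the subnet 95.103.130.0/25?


Subnet network: 95.103.130.0
Test IP AND mask: 95.103.130.0
Yes, 95.103.130.16 is in 95.103.130.0/25


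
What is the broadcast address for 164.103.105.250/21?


Network: 164.103.104.0/21
Host bits = 11
Set all host bits to 1:
Broadcast: 164.103.111.255


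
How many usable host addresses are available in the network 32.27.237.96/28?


Host bits = 32 - 28 = 4
Total addresses = 2^4 = 16
Usable = total - 2 (network and broadcast)
Usable hosts: 14


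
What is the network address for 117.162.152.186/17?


IP:   01110101.10100010.10011000.10111010
Mask: 11111111.11111111.10000000.00000000
AND operation:
Net:  01110101.10100010.10000000.00000000
Network: 117.162.128.0/17


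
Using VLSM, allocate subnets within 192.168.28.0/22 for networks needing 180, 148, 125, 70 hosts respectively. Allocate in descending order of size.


180 hosts -> /24 (254 usable): 192.168.28.0/24
148 hosts -> /24 (254 usable): 192.168.29.0/24
125 hosts -> /25 (126 usable): 192.168.30.0/25
70 hosts -> /25 (126 usable): 192.168.30.128/25
Allocation: 192.168.28.0/24 (180 hosts, 254 usable); 192.168.29.0/24 (148 hosts, 254 usable); 192.168.30.0/25 (125 hosts, 126 usable); 192.168.30.128/25 (70 hosts, 126 usable)


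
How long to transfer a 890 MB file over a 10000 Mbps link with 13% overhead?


Effective throughput = 10000 * (1 - 13/100) = 8700 Mbps
File size in Mb = 890 * 8 = 7120 Mb
Time = 7120 / 8700
Time = 0.8184 seconds


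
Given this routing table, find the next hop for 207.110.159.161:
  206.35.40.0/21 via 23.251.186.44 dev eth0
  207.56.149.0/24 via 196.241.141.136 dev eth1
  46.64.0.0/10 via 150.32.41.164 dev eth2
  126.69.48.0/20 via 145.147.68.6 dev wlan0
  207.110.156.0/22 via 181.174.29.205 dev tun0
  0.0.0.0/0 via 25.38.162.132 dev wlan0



Longest prefix match for 207.110.159.161:
  /21 206.35.40.0: no
  /24 207.56.149.0: no
  /10 46.64.0.0: no
  /20 126.69.48.0: no
  /22 207.110.156.0: MATCH
  /0 0.0.0.0: MATCH
Selected: next-hop 181.174.29.205 via tun0 (matched /22)


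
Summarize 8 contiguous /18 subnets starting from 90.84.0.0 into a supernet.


Original prefix: /18
Number of subnets: 8 = 2^3
New prefix = 18 - 3 = 15
Supernet: 90.84.0.0/15


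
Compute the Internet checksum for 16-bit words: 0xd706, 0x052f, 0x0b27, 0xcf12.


Sum all words (with carry folding):
+ 0xd706 = 0xd706
+ 0x052f = 0xdc35
+ 0x0b27 = 0xe75c
+ 0xcf12 = 0xb66f
One's complement: ~0xb66f
Checksum = 0x4990


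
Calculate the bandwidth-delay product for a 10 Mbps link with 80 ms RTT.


BDP = bandwidth * RTT
= 10 Mbps * 80 ms
= 10 * 1e6 * 80 / 1000 bits
= 800000 bits
= 100000 bytes
= 97.6562 KB
BDP = 800000 bits (100000 bytes)


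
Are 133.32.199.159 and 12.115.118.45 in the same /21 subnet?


Mask: 255.255.248.0
133.32.199.159 AND mask = 133.32.192.0
12.115.118.45 AND mask = 12.115.112.0
No, different subnets (133.32.192.0 vs 12.115.112.0)


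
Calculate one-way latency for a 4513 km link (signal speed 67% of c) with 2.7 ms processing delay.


Speed = 0.67 * 3e5 km/s = 201000 km/s
Propagation delay = 4513 / 201000 = 0.0225 s = 22.4527 ms
Processing delay = 2.7 ms
Total one-way latency = 25.1527 ms


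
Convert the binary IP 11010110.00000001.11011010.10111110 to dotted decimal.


11010110 = 214
00000001 = 1
11011010 = 218
10111110 = 190
IP: 214.1.218.190


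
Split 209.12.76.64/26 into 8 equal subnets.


New prefix = 26 + 3 = 29
Each subnet has 8 addresses
  209.12.76.64/29
  209.12.76.72/29
  209.12.76.80/29
  209.12.76.88/29
  209.12.76.96/29
  209.12.76.104/29
  209.12.76.112/29
  209.12.76.120/29
Subnets: 209.12.76.64/29, 209.12.76.72/29, 209.12.76.80/29, 209.12.76.88/29, 209.12.76.96/29, 209.12.76.104/29, 209.12.76.112/29, 209.12.76.120/29


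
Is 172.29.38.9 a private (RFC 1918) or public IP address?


RFC 1918 private ranges:
  10.0.0.0/8 (10.0.0.0 - 10.255.255.255)
  172.16.0.0/12 (172.16.0.0 - 172.31.255.255)
  192.168.0.0/16 (192.168.0.0 - 192.168.255.255)
Private (in 172.16.0.0/12)


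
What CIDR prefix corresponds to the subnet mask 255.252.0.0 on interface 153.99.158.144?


Binary: 11111111.11111100.00000000.00000000
Count leading 1s
Prefix: /14


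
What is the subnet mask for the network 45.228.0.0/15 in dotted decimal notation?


/15 means 15 network bits, 17 host bits
Binary: 11111111111111100000000000000000
Mask: 255.254.0.0


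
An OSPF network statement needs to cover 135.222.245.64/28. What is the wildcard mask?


Subnet mask: 255.255.255.240
Wildcard = 255.255.255.255 - subnet mask
255 - 255 = 0
255 - 255 = 0
255 - 255 = 0
255 - 240 = 15
Wildcard: 0.0.0.15


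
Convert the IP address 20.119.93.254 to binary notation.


20 = 00010100
119 = 01110111
93 = 01011101
254 = 11111110
Binary: 00010100.01110111.01011101.11111110


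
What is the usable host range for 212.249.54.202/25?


Network: 212.249.54.128
Broadcast: 212.249.54.255
First usable = network + 1
Last usable = broadcast - 1
Range: 212.249.54.129 to 212.249.54.254


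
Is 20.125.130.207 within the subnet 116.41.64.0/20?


Subnet network: 116.41.64.0
Test IP AND mask: 20.125.128.0
No, 20.125.130.207 is not in 116.41.64.0/20


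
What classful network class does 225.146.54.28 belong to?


First octet: 225
Binary: 11100001
1110xxxx -> Class D (224-239)
Class D (multicast), default mask N/A


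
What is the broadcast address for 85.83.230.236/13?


Network: 85.80.0.0/13
Host bits = 19
Set all host bits to 1:
Broadcast: 85.87.255.255


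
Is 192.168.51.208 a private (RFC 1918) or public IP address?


RFC 1918 private ranges:
  10.0.0.0/8 (10.0.0.0 - 10.255.255.255)
  172.16.0.0/12 (172.16.0.0 - 172.31.255.255)
  192.168.0.0/16 (192.168.0.0 - 192.168.255.255)
Private (in 192.168.0.0/16)


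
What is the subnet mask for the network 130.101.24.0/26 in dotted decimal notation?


/26 means 26 network bits, 6 host bits
Binary: 11111111111111111111111111000000
Mask: 255.255.255.192


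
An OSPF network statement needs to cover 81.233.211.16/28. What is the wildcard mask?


Subnet mask: 255.255.255.240
Wildcard = 255.255.255.255 - subnet mask
255 - 255 = 0
255 - 255 = 0
255 - 255 = 0
255 - 240 = 15
Wildcard: 0.0.0.15


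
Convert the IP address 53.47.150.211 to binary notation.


53 = 00110101
47 = 00101111
150 = 10010110
211 = 11010011
Binary: 00110101.00101111.10010110.11010011


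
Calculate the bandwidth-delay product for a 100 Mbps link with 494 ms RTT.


BDP = bandwidth * RTT
= 100 Mbps * 494 ms
= 100 * 1e6 * 494 / 1000 bits
= 49400000 bits
= 6175000 bytes
= 6030.2734 KB
BDP = 49400000 bits (6175000 bytes)


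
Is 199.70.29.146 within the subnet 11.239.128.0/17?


Subnet network: 11.239.128.0
Test IP AND mask: 199.70.0.0
No, 199.70.29.146 is not in 11.239.128.0/17


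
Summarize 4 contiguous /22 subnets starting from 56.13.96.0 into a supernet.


Original prefix: /22
Number of subnets: 4 = 2^2
New prefix = 22 - 2 = 20
Supernet: 56.13.96.0/20


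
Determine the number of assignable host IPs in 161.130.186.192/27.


Host bits = 32 - 27 = 5
Total addresses = 2^5 = 32
Usable = total - 2 (network and broadcast)
Usable hosts: 30


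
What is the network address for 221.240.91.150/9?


IP:   11011101.11110000.01011011.10010110
Mask: 11111111.10000000.00000000.00000000
AND operation:
Net:  11011101.10000000.00000000.00000000
Network: 221.128.0.0/9


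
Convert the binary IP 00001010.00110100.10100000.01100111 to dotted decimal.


00001010 = 10
00110100 = 52
10100000 = 160
01100111 = 103
IP: 10.52.160.103


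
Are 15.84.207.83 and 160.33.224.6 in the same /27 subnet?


Mask: 255.255.255.224
15.84.207.83 AND mask = 15.84.207.64
160.33.224.6 AND mask = 160.33.224.0
No, different subnets (15.84.207.64 vs 160.33.224.0)


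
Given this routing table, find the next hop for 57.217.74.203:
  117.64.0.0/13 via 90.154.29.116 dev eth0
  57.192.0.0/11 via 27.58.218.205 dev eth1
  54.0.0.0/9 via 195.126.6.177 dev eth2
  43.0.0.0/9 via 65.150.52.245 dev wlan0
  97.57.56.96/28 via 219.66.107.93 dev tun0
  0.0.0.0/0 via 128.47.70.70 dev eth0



Longest prefix match for 57.217.74.203:
  /13 117.64.0.0: no
  /11 57.192.0.0: MATCH
  /9 54.0.0.0: no
  /9 43.0.0.0: no
  /28 97.57.56.96: no
  /0 0.0.0.0: MATCH
Selected: next-hop 27.58.218.205 via eth1 (matched /11)


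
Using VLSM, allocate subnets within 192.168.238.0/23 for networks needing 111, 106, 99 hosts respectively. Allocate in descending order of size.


111 hosts -> /25 (126 usable): 192.168.238.0/25
106 hosts -> /25 (126 usable): 192.168.238.128/25
99 hosts -> /25 (126 usable): 192.168.239.0/25
Allocation: 192.168.238.0/25 (111 hosts, 126 usable); 192.168.238.128/25 (106 hosts, 126 usable); 192.168.239.0/25 (99 hosts, 126 usable)


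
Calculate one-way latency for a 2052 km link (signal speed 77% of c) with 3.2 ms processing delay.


Speed = 0.77 * 3e5 km/s = 231000 km/s
Propagation delay = 2052 / 231000 = 0.0089 s = 8.8831 ms
Processing delay = 3.2 ms
Total one-way latency = 12.0831 ms


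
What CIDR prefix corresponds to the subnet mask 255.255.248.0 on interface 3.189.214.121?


Binary: 11111111.11111111.11111000.00000000
Count leading 1s
Prefix: /21


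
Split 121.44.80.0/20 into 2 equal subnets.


New prefix = 20 + 1 = 21
Each subnet has 2048 addresses
  121.44.80.0/21
  121.44.88.0/21
Subnets: 121.44.80.0/21, 121.44.88.0/21


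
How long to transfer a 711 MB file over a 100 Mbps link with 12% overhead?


Effective throughput = 100 * (1 - 12/100) = 88 Mbps
File size in Mb = 711 * 8 = 5688 Mb
Time = 5688 / 88
Time = 64.6364 seconds


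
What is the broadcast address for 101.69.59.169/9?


Network: 101.0.0.0/9
Host bits = 23
Set all host bits to 1:
Broadcast: 101.127.255.255


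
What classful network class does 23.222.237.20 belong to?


First octet: 23
Binary: 00010111
0xxxxxxx -> Class A (1-126)
Class A, default mask 255.0.0.0 (/8)


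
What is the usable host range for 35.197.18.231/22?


Network: 35.197.16.0
Broadcast: 35.197.19.255
First usable = network + 1
Last usable = broadcast - 1
Range: 35.197.16.1 to 35.197.19.254


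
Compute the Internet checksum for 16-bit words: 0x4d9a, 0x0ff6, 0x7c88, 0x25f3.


Sum all words (with carry folding):
+ 0x4d9a = 0x4d9a
+ 0x0ff6 = 0x5d90
+ 0x7c88 = 0xda18
+ 0x25f3 = 0x000c
One's complement: ~0x000c
Checksum = 0xfff3


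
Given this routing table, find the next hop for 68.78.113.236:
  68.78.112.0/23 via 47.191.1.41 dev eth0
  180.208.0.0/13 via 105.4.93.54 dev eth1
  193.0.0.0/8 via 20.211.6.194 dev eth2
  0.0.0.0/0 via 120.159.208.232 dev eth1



Longest prefix match for 68.78.113.236:
  /23 68.78.112.0: MATCH
  /13 180.208.0.0: no
  /8 193.0.0.0: no
  /0 0.0.0.0: MATCH
Selected: next-hop 47.191.1.41 via eth0 (matched /23)


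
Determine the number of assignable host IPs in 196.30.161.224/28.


Host bits = 32 - 28 = 4
Total addresses = 2^4 = 16
Usable = total - 2 (network and broadcast)
Usable hosts: 14


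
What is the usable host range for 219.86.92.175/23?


Network: 219.86.92.0
Broadcast: 219.86.93.255
First usable = network + 1
Last usable = broadcast - 1
Range: 219.86.92.1 to 219.86.93.254


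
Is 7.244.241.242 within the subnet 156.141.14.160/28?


Subnet network: 156.141.14.160
Test IP AND mask: 7.244.241.240
No, 7.244.241.242 is not in 156.141.14.160/28


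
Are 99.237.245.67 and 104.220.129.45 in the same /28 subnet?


Mask: 255.255.255.240
99.237.245.67 AND mask = 99.237.245.64
104.220.129.45 AND mask = 104.220.129.32
No, different subnets (99.237.245.64 vs 104.220.129.32)


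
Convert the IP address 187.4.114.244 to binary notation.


187 = 10111011
4 = 00000100
114 = 01110010
244 = 11110100
Binary: 10111011.00000100.01110010.11110100


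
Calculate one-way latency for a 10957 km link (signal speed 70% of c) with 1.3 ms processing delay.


Speed = 0.7 * 3e5 km/s = 210000 km/s
Propagation delay = 10957 / 210000 = 0.0522 s = 52.1762 ms
Processing delay = 1.3 ms
Total one-way latency = 53.4762 ms


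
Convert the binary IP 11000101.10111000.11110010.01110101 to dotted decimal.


11000101 = 197
10111000 = 184
11110010 = 242
01110101 = 117
IP: 197.184.242.117


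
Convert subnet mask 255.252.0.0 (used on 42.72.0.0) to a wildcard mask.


Subnet mask: 255.252.0.0
Wildcard = 255.255.255.255 - subnet mask
255 - 255 = 0
255 - 252 = 3
255 - 0 = 255
255 - 0 = 255
Wildcard: 0.3.255.255


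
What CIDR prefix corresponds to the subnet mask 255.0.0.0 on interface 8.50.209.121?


Binary: 11111111.00000000.00000000.00000000
Count leading 1s
Prefix: /8


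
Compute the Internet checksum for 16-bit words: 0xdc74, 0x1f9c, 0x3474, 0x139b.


Sum all words (with carry folding):
+ 0xdc74 = 0xdc74
+ 0x1f9c = 0xfc10
+ 0x3474 = 0x3085
+ 0x139b = 0x4420
One's complement: ~0x4420
Checksum = 0xbbdf


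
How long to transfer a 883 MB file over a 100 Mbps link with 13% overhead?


Effective throughput = 100 * (1 - 13/100) = 87 Mbps
File size in Mb = 883 * 8 = 7064 Mb
Time = 7064 / 87
Time = 81.1954 seconds


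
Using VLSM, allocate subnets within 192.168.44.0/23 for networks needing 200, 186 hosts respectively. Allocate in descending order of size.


200 hosts -> /24 (254 usable): 192.168.44.0/24
186 hosts -> /24 (254 usable): 192.168.45.0/24
Allocation: 192.168.44.0/24 (200 hosts, 254 usable); 192.168.45.0/24 (186 hosts, 254 usable)


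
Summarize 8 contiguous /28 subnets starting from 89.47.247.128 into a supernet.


Original prefix: /28
Number of subnets: 8 = 2^3
New prefix = 28 - 3 = 25
Supernet: 89.47.247.128/25


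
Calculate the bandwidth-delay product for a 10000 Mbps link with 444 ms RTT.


BDP = bandwidth * RTT
= 10000 Mbps * 444 ms
= 10000 * 1e6 * 444 / 1000 bits
= 4440000000 bits
= 555000000 bytes
= 541992.1875 KB
BDP = 4440000000 bits (555000000 bytes)


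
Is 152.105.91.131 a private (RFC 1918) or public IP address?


RFC 1918 private ranges:
  10.0.0.0/8 (10.0.0.0 - 10.255.255.255)
  172.16.0.0/12 (172.16.0.0 - 172.31.255.255)
  192.168.0.0/16 (192.168.0.0 - 192.168.255.255)
Public (not in any RFC 1918 range)


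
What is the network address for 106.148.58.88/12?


IP:   01101010.10010100.00111010.01011000
Mask: 11111111.11110000.00000000.00000000
AND operation:
Net:  01101010.10010000.00000000.00000000
Network: 106.144.0.0/12


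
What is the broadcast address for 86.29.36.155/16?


Network: 86.29.0.0/16
Host bits = 16
Set all host bits to 1:
Broadcast: 86.29.255.255


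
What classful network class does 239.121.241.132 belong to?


First octet: 239
Binary: 11101111
1110xxxx -> Class D (224-239)
Class D (multicast), default mask N/A


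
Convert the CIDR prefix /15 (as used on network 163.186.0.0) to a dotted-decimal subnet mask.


/15 means 15 network bits, 17 host bits
Binary: 11111111111111100000000000000000
Mask: 255.254.0.0


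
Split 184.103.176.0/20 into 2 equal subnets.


New prefix = 20 + 1 = 21
Each subnet has 2048 addresses
  184.103.176.0/21
  184.103.184.0/21
Subnets: 184.103.176.0/21, 184.103.184.0/21


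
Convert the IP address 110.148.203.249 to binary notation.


110 = 01101110
148 = 10010100
203 = 11001011
249 = 11111001
Binary: 01101110.10010100.11001011.11111001


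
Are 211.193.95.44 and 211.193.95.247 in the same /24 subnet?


Mask: 255.255.255.0
211.193.95.44 AND mask = 211.193.95.0
211.193.95.247 AND mask = 211.193.95.0
Yes, same subnet (211.193.95.0)


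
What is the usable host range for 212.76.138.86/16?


Network: 212.76.0.0
Broadcast: 212.76.255.255
First usable = network + 1
Last usable = broadcast - 1
Range: 212.76.0.1 to 212.76.255.254


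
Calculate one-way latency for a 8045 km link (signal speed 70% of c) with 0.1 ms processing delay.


Speed = 0.7 * 3e5 km/s = 210000 km/s
Propagation delay = 8045 / 210000 = 0.0383 s = 38.3095 ms
Processing delay = 0.1 ms
Total one-way latency = 38.4095 ms


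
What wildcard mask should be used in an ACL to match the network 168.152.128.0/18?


Subnet mask: 255.255.192.0
Wildcard = 255.255.255.255 - subnet mask
255 - 255 = 0
255 - 255 = 0
255 - 192 = 63
255 - 0 = 255
Wildcard: 0.0.63.255


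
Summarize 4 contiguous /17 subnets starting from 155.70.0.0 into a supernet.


Original prefix: /17
Number of subnets: 4 = 2^2
New prefix = 17 - 2 = 15
Supernet: 155.70.0.0/15


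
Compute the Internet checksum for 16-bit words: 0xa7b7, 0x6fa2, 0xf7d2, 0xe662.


Sum all words (with carry folding):
+ 0xa7b7 = 0xa7b7
+ 0x6fa2 = 0x175a
+ 0xf7d2 = 0x0f2d
+ 0xe662 = 0xf58f
One's complement: ~0xf58f
Checksum = 0x0a70


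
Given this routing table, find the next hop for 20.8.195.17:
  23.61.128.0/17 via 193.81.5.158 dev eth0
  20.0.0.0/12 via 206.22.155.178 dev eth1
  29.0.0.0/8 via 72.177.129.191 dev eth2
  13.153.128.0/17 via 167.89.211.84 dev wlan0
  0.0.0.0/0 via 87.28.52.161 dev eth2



Longest prefix match for 20.8.195.17:
  /17 23.61.128.0: no
  /12 20.0.0.0: MATCH
  /8 29.0.0.0: no
  /17 13.153.128.0: no
  /0 0.0.0.0: MATCH
Selected: next-hop 206.22.155.178 via eth1 (matched /12)


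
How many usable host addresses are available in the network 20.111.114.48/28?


Host bits = 32 - 28 = 4
Total addresses = 2^4 = 16
Usable = total - 2 (network and broadcast)
Usable hosts: 14


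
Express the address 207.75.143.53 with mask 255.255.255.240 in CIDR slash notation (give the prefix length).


Binary: 11111111.11111111.11111111.11110000
Count leading 1s
Prefix: /28


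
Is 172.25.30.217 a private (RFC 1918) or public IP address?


RFC 1918 private ranges:
  10.0.0.0/8 (10.0.0.0 - 10.255.255.255)
  172.16.0.0/12 (172.16.0.0 - 172.31.255.255)
  192.168.0.0/16 (192.168.0.0 - 192.168.255.255)
Private (in 172.16.0.0/12)


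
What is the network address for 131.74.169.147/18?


IP:   10000011.01001010.10101001.10010011
Mask: 11111111.11111111.11000000.00000000
AND operation:
Net:  10000011.01001010.10000000.00000000
Network: 131.74.128.0/18


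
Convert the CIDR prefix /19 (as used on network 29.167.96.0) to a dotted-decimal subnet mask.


/19 means 19 network bits, 13 host bits
Binary: 11111111111111111110000000000000
Mask: 255.255.224.0


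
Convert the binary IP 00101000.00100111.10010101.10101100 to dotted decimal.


00101000 = 40
00100111 = 39
10010101 = 149
10101100 = 172
IP: 40.39.149.172


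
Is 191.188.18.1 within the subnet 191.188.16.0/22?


Subnet network: 191.188.16.0
Test IP AND mask: 191.188.16.0
Yes, 191.188.18.1 is in 191.188.16.0/22


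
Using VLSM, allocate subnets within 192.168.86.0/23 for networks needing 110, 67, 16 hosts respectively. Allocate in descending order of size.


110 hosts -> /25 (126 usable): 192.168.86.0/25
67 hosts -> /25 (126 usable): 192.168.86.128/25
16 hosts -> /27 (30 usable): 192.168.87.0/27
Allocation: 192.168.86.0/25 (110 hosts, 126 usable); 192.168.86.128/25 (67 hosts, 126 usable); 192.168.87.0/27 (16 hosts, 30 usable)


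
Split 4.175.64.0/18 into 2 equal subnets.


New prefix = 18 + 1 = 19
Each subnet has 8192 addresses
  4.175.64.0/19
  4.175.96.0/19
Subnets: 4.175.64.0/19, 4.175.96.0/19


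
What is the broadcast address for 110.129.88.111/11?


Network: 110.128.0.0/11
Host bits = 21
Set all host bits to 1:
Broadcast: 110.159.255.255


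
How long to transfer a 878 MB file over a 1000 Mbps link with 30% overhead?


Effective throughput = 1000 * (1 - 30/100) = 700 Mbps
File size in Mb = 878 * 8 = 7024 Mb
Time = 7024 / 700
Time = 10.0343 seconds


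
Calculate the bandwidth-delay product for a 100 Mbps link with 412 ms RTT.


BDP = bandwidth * RTT
= 100 Mbps * 412 ms
= 100 * 1e6 * 412 / 1000 bits
= 41200000 bits
= 5150000 bytes
= 5029.2969 KB
BDP = 41200000 bits (5150000 bytes)


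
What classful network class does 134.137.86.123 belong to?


First octet: 134
Binary: 10000110
10xxxxxx -> Class B (128-191)
Class B, default mask 255.255.0.0 (/16)


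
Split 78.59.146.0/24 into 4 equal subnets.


New prefix = 24 + 2 = 26
Each subnet has 64 addresses
  78.59.146.0/26
  78.59.146.64/26
  78.59.146.128/26
  78.59.146.192/26
Subnets: 78.59.146.0/26, 78.59.146.64/26, 78.59.146.128/26, 78.59.146.192/26


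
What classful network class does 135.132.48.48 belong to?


First octet: 135
Binary: 10000111
10xxxxxx -> Class B (128-191)
Class B, default mask 255.255.0.0 (/16)


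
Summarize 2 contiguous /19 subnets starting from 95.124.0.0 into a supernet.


Original prefix: /19
Number of subnets: 2 = 2^1
New prefix = 19 - 1 = 18
Supernet: 95.124.0.0/18


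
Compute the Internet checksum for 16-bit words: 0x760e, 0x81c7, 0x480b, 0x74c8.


Sum all words (with carry folding):
+ 0x760e = 0x760e
+ 0x81c7 = 0xf7d5
+ 0x480b = 0x3fe1
+ 0x74c8 = 0xb4a9
One's complement: ~0xb4a9
Checksum = 0x4b56


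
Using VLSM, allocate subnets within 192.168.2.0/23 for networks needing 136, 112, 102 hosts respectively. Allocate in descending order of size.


136 hosts -> /24 (254 usable): 192.168.2.0/24
112 hosts -> /25 (126 usable): 192.168.3.0/25
102 hosts -> /25 (126 usable): 192.168.3.128/25
Allocation: 192.168.2.0/24 (136 hosts, 254 usable); 192.168.3.0/25 (112 hosts, 126 usable); 192.168.3.128/25 (102 hosts, 126 usable)


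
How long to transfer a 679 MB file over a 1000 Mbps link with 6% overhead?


Effective throughput = 1000 * (1 - 6/100) = 940 Mbps
File size in Mb = 679 * 8 = 5432 Mb
Time = 5432 / 940
Time = 5.7787 seconds


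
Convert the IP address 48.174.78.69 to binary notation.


48 = 00110000
174 = 10101110
78 = 01001110
69 = 01000101
Binary: 00110000.10101110.01001110.01000101


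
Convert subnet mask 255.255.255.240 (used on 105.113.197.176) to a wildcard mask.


Subnet mask: 255.255.255.240
Wildcard = 255.255.255.255 - subnet mask
255 - 255 = 0
255 - 255 = 0
255 - 255 = 0
255 - 240 = 15
Wildcard: 0.0.0.15


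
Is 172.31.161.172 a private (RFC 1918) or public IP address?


RFC 1918 private ranges:
  10.0.0.0/8 (10.0.0.0 - 10.255.255.255)
  172.16.0.0/12 (172.16.0.0 - 172.31.255.255)
  192.168.0.0/16 (192.168.0.0 - 192.168.255.255)
Private (in 172.16.0.0/12)


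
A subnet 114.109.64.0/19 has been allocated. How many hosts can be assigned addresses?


Host bits = 32 - 19 = 13
Total addresses = 2^13 = 8192
Usable = total - 2 (network and broadcast)
Usable hosts: 8190


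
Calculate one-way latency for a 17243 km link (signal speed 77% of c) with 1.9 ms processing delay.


Speed = 0.77 * 3e5 km/s = 231000 km/s
Propagation delay = 17243 / 231000 = 0.0746 s = 74.645 ms
Processing delay = 1.9 ms
Total one-way latency = 76.545 ms


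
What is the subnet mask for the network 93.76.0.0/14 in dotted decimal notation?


/14 means 14 network bits, 18 host bits
Binary: 11111111111111000000000000000000
Mask: 255.252.0.0


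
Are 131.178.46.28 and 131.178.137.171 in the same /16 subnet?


Mask: 255.255.0.0
131.178.46.28 AND mask = 131.178.0.0
131.178.137.171 AND mask = 131.178.0.0
Yes, same subnet (131.178.0.0)


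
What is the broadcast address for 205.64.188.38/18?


Network: 205.64.128.0/18
Host bits = 14
Set all host bits to 1:
Broadcast: 205.64.191.255


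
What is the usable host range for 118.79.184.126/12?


Network: 118.64.0.0
Broadcast: 118.79.255.255
First usable = network + 1
Last usable = broadcast - 1
Range: 118.64.0.1 to 118.79.255.254


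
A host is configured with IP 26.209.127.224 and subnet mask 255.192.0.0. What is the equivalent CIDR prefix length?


Binary: 11111111.11000000.00000000.00000000
Count leading 1s
Prefix: /10


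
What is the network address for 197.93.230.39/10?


IP:   11000101.01011101.11100110.00100111
Mask: 11111111.11000000.00000000.00000000
AND operation:
Net:  11000101.01000000.00000000.00000000
Network: 197.64.0.0/10


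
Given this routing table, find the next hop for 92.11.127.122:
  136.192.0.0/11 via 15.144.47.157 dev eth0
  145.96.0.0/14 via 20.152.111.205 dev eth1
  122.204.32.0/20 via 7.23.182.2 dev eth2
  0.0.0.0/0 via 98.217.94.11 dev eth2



Longest prefix match for 92.11.127.122:
  /11 136.192.0.0: no
  /14 145.96.0.0: no
  /20 122.204.32.0: no
  /0 0.0.0.0: MATCH
Selected: next-hop 98.217.94.11 via eth2 (matched /0)


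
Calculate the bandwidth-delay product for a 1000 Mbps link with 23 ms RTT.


BDP = bandwidth * RTT
= 1000 Mbps * 23 ms
= 1000 * 1e6 * 23 / 1000 bits
= 23000000 bits
= 2875000 bytes
= 2807.6172 KB
BDP = 23000000 bits (2875000 bytes)


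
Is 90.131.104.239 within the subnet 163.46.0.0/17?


Subnet network: 163.46.0.0
Test IP AND mask: 90.131.0.0
No, 90.131.104.239 is not in 163.46.0.0/17


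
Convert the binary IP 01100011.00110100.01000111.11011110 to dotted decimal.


01100011 = 99
00110100 = 52
01000111 = 71
11011110 = 222
IP: 99.52.71.222


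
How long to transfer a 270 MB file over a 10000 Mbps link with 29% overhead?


Effective throughput = 10000 * (1 - 29/100) = 7100 Mbps
File size in Mb = 270 * 8 = 2160 Mb
Time = 2160 / 7100
Time = 0.3042 seconds


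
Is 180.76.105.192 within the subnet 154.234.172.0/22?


Subnet network: 154.234.172.0
Test IP AND mask: 180.76.104.0
No, 180.76.105.192 is not in 154.234.172.0/22


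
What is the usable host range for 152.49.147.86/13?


Network: 152.48.0.0
Broadcast: 152.55.255.255
First usable = network + 1
Last usable = broadcast - 1
Range: 152.48.0.1 to 152.55.255.254


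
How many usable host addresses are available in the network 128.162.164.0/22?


Host bits = 32 - 22 = 10
Total addresses = 2^10 = 1024
Usable = total - 2 (network and broadcast)
Usable hosts: 1022


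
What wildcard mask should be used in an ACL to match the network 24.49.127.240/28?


Subnet mask: 255.255.255.240
Wildcard = 255.255.255.255 - subnet mask
255 - 255 = 0
255 - 255 = 0
255 - 255 = 0
255 - 240 = 15
Wildcard: 0.0.0.15


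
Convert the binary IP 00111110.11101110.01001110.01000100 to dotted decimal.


00111110 = 62
11101110 = 238
01001110 = 78
01000100 = 68
IP: 62.238.78.68


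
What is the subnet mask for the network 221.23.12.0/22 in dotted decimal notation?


/22 means 22 network bits, 10 host bits
Binary: 11111111111111111111110000000000
Mask: 255.255.252.0


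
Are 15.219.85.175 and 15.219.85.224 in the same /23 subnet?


Mask: 255.255.254.0
15.219.85.175 AND mask = 15.219.84.0
15.219.85.224 AND mask = 15.219.84.0
Yes, same subnet (15.219.84.0)


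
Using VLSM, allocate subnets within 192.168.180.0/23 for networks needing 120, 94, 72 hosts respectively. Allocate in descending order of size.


120 hosts -> /25 (126 usable): 192.168.180.0/25
94 hosts -> /25 (126 usable): 192.168.180.128/25
72 hosts -> /25 (126 usable): 192.168.181.0/25
Allocation: 192.168.180.0/25 (120 hosts, 126 usable); 192.168.180.128/25 (94 hosts, 126 usable); 192.168.181.0/25 (72 hosts, 126 usable)


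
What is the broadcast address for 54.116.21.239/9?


Network: 54.0.0.0/9
Host bits = 23
Set all host bits to 1:
Broadcast: 54.127.255.255


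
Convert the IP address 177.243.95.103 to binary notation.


177 = 10110001
243 = 11110011
95 = 01011111
103 = 01100111
Binary: 10110001.11110011.01011111.01100111


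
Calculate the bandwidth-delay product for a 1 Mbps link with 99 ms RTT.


BDP = bandwidth * RTT
= 1 Mbps * 99 ms
= 1 * 1e6 * 99 / 1000 bits
= 99000 bits
= 12375 bytes
= 12.085 KB
BDP = 99000 bits (12375 bytes)


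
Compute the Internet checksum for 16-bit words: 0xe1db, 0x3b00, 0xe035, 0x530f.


Sum all words (with carry folding):
+ 0xe1db = 0xe1db
+ 0x3b00 = 0x1cdc
+ 0xe035 = 0xfd11
+ 0x530f = 0x5021
One's complement: ~0x5021
Checksum = 0xafde


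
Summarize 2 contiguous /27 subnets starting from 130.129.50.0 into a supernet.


Original prefix: /27
Number of subnets: 2 = 2^1
New prefix = 27 - 1 = 26
Supernet: 130.129.50.0/26


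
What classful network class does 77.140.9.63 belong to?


First octet: 77
Binary: 01001101
0xxxxxxx -> Class A (1-126)
Class A, default mask 255.0.0.0 (/8)


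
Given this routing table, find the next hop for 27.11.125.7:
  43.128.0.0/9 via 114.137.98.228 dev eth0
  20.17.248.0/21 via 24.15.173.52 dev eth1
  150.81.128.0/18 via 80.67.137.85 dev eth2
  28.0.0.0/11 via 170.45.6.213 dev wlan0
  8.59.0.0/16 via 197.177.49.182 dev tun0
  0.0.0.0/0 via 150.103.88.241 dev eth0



Longest prefix match for 27.11.125.7:
  /9 43.128.0.0: no
  /21 20.17.248.0: no
  /18 150.81.128.0: no
  /11 28.0.0.0: no
  /16 8.59.0.0: no
  /0 0.0.0.0: MATCH
Selected: next-hop 150.103.88.241 via eth0 (matched /0)


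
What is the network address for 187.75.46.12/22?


IP:   10111011.01001011.00101110.00001100
Mask: 11111111.11111111.11111100.00000000
AND operation:
Net:  10111011.01001011.00101100.00000000
Network: 187.75.44.0/22


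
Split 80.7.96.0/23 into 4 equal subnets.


New prefix = 23 + 2 = 25
Each subnet has 128 addresses
  80.7.96.0/25
  80.7.96.128/25
  80.7.97.0/25
  80.7.97.128/25
Subnets: 80.7.96.0/25, 80.7.96.128/25, 80.7.97.0/25, 80.7.97.128/25


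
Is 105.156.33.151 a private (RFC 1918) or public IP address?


RFC 1918 private ranges:
  10.0.0.0/8 (10.0.0.0 - 10.255.255.255)
  172.16.0.0/12 (172.16.0.0 - 172.31.255.255)
  192.168.0.0/16 (192.168.0.0 - 192.168.255.255)
Public (not in any RFC 1918 range)


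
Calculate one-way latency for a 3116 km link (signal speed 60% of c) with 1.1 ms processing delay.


Speed = 0.6 * 3e5 km/s = 180000 km/s
Propagation delay = 3116 / 180000 = 0.0173 s = 17.3111 ms
Processing delay = 1.1 ms
Total one-way latency = 18.4111 ms


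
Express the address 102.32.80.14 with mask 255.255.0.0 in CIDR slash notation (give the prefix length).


Binary: 11111111.11111111.00000000.00000000
Count leading 1s
Prefix: /16


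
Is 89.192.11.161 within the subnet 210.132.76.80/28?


Subnet network: 210.132.76.80
Test IP AND mask: 89.192.11.160
No, 89.192.11.161 is not in 210.132.76.80/28


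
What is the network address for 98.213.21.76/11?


IP:   01100010.11010101.00010101.01001100
Mask: 11111111.11100000.00000000.00000000
AND operation:
Net:  01100010.11000000.00000000.00000000
Network: 98.192.0.0/11


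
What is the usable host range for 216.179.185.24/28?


Network: 216.179.185.16
Broadcast: 216.179.185.31
First usable = network + 1
Last usable = broadcast - 1
Range: 216.179.185.17 to 216.179.185.30


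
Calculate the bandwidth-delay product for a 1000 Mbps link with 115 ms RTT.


BDP = bandwidth * RTT
= 1000 Mbps * 115 ms
= 1000 * 1e6 * 115 / 1000 bits
= 115000000 bits
= 14375000 bytes
= 14038.0859 KB
BDP = 115000000 bits (14375000 bytes)


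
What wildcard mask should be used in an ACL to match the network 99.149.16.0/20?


Subnet mask: 255.255.240.0
Wildcard = 255.255.255.255 - subnet mask
255 - 255 = 0
255 - 255 = 0
255 - 240 = 15
255 - 0 = 255
Wildcard: 0.0.15.255


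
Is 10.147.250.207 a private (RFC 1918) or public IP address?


RFC 1918 private ranges:
  10.0.0.0/8 (10.0.0.0 - 10.255.255.255)
  172.16.0.0/12 (172.16.0.0 - 172.31.255.255)
  192.168.0.0/16 (192.168.0.0 - 192.168.255.255)
Private (in 10.0.0.0/8)


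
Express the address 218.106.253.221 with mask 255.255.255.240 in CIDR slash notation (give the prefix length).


Binary: 11111111.11111111.11111111.11110000
Count leading 1s
Prefix: /28


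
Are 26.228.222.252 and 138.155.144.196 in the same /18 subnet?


Mask: 255.255.192.0
26.228.222.252 AND mask = 26.228.192.0
138.155.144.196 AND mask = 138.155.128.0
No, different subnets (26.228.192.0 vs 138.155.128.0)


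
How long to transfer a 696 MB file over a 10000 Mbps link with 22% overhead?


Effective throughput = 10000 * (1 - 22/100) = 7800 Mbps
File size in Mb = 696 * 8 = 5568 Mb
Time = 5568 / 7800
Time = 0.7138 seconds


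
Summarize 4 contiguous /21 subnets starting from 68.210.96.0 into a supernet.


Original prefix: /21
Number of subnets: 4 = 2^2
New prefix = 21 - 2 = 19
Supernet: 68.210.96.0/19


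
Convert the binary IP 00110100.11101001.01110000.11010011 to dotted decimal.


00110100 = 52
11101001 = 233
01110000 = 112
11010011 = 211
IP: 52.233.112.211


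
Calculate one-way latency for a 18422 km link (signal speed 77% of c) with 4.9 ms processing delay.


Speed = 0.77 * 3e5 km/s = 231000 km/s
Propagation delay = 18422 / 231000 = 0.0797 s = 79.7489 ms
Processing delay = 4.9 ms
Total one-way latency = 84.6489 ms


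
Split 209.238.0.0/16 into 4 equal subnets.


New prefix = 16 + 2 = 18
Each subnet has 16384 addresses
  209.238.0.0/18
  209.238.64.0/18
  209.238.128.0/18
  209.238.192.0/18
Subnets: 209.238.0.0/18, 209.238.64.0/18, 209.238.128.0/18, 209.238.192.0/18


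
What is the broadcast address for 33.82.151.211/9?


Network: 33.0.0.0/9
Host bits = 23
Set all host bits to 1:
Broadcast: 33.127.255.255


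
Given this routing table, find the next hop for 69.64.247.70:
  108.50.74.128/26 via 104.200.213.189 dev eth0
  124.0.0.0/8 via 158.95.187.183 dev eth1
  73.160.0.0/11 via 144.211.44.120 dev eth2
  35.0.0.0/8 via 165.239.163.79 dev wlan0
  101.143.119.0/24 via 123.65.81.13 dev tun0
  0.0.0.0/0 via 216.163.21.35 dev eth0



Longest prefix match for 69.64.247.70:
  /26 108.50.74.128: no
  /8 124.0.0.0: no
  /11 73.160.0.0: no
  /8 35.0.0.0: no
  /24 101.143.119.0: no
  /0 0.0.0.0: MATCH
Selected: next-hop 216.163.21.35 via eth0 (matched /0)


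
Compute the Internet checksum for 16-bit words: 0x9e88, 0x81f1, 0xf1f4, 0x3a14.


Sum all words (with carry folding):
+ 0x9e88 = 0x9e88
+ 0x81f1 = 0x207a
+ 0xf1f4 = 0x126f
+ 0x3a14 = 0x4c83
One's complement: ~0x4c83
Checksum = 0xb37c


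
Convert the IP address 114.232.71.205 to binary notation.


114 = 01110010
232 = 11101000
71 = 01000111
205 = 11001101
Binary: 01110010.11101000.01000111.11001101


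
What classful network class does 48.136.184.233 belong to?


First octet: 48
Binary: 00110000
0xxxxxxx -> Class A (1-126)
Class A, default mask 255.0.0.0 (/8)


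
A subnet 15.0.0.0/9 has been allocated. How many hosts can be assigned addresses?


Host bits = 32 - 9 = 23
Total addresses = 2^23 = 8388608
Usable = total - 2 (network and broadcast)
Usable hosts: 8388606


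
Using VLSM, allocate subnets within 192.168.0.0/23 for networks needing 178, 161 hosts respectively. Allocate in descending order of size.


178 hosts -> /24 (254 usable): 192.168.0.0/24
161 hosts -> /24 (254 usable): 192.168.1.0/24
Allocation: 192.168.0.0/24 (178 hosts, 254 usable); 192.168.1.0/24 (161 hosts, 254 usable)


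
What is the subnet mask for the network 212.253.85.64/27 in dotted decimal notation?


/27 means 27 network bits, 5 host bits
Binary: 11111111111111111111111111100000
Mask: 255.255.255.224


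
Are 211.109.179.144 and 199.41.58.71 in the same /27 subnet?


Mask: 255.255.255.224
211.109.179.144 AND mask = 211.109.179.128
199.41.58.71 AND mask = 199.41.58.64
No, different subnets (211.109.179.128 vs 199.41.58.64)


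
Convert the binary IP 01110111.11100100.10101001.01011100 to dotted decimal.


01110111 = 119
11100100 = 228
10101001 = 169
01011100 = 92
IP: 119.228.169.92


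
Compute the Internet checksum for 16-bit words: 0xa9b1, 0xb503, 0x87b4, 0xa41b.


Sum all words (with carry folding):
+ 0xa9b1 = 0xa9b1
+ 0xb503 = 0x5eb5
+ 0x87b4 = 0xe669
+ 0xa41b = 0x8a85
One's complement: ~0x8a85
Checksum = 0x757a


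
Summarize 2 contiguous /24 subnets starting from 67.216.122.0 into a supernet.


Original prefix: /24
Number of subnets: 2 = 2^1
New prefix = 24 - 1 = 23
Supernet: 67.216.122.0/23


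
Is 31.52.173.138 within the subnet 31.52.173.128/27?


Subnet network: 31.52.173.128
Test IP AND mask: 31.52.173.128
Yes, 31.52.173.138 is in 31.52.173.128/27


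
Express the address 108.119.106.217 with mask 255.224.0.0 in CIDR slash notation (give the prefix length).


Binary: 11111111.11100000.00000000.00000000
Count leading 1s
Prefix: /11


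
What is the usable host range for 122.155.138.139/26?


Network: 122.155.138.128
Broadcast: 122.155.138.191
First usable = network + 1
Last usable = broadcast - 1
Range: 122.155.138.129 to 122.155.138.190


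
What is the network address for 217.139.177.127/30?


IP:   11011001.10001011.10110001.01111111
Mask: 11111111.11111111.11111111.11111100
AND operation:
Net:  11011001.10001011.10110001.01111100
Network: 217.139.177.124/30
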